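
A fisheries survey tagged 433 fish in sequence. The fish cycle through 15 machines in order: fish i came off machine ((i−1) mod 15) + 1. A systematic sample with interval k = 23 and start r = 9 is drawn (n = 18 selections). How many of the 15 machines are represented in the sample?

15

Consecutive selections differ by k = 23, so their machine numbers differ by 23 mod 15 = 8.
gcd(23, 15) = 1, so the sample visits 15/1 = 15 distinct residues mod 15.
Start 9 is machine 9; the machines hit are 1, 2, 3, 4, 5, 6, 7, 8, 9, 10, 11, 12, 13, 14, 15.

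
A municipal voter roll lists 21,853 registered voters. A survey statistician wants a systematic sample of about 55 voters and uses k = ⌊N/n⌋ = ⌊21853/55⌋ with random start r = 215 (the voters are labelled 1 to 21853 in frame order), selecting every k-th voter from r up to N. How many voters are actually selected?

55

k = ⌊21853/55⌋ = 397
Achieved size = ⌊(21853 − 215)/397⌋ + 1 = ⌊21638/397⌋ + 1 = 54 + 1 = 55
(last selection: 215 + 54×397 = 21653 ≤ 21853; next would be 22050 > 21853)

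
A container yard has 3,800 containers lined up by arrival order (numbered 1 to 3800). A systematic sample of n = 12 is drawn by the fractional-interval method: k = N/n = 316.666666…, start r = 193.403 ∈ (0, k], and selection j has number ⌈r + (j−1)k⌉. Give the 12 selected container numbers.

194, 511, 827, 1144, 1461, 1777, 2094, 2411, 2727, 3044, 3361, 3677

j=1: r + 0k = 193.403 → ⌈·⌉ = 194
j=2: r + 1k = 510.069666… → ⌈·⌉ = 511
j=3: r + 2k = 826.736333… → ⌈·⌉ = 827
j=4: r + 3k = 1143.403 → ⌈·⌉ = 1144
j=5: r + 4k = 1460.069666… → ⌈·⌉ = 1461
j=6: r + 5k = 1776.736333… → ⌈·⌉ = 1777
j=7: r + 6k = 2093.403 → ⌈·⌉ = 2094
j=8: r + 7k = 2410.069666… → ⌈·⌉ = 2411
j=9: r + 8k = 2726.736333… → ⌈·⌉ = 2727
j=10: r + 9k = 3043.403 → ⌈·⌉ = 3044
j=11: r + 10k = 3360.069666… → ⌈·⌉ = 3361
j=12: r + 11k = 3676.736333… → ⌈·⌉ = 3677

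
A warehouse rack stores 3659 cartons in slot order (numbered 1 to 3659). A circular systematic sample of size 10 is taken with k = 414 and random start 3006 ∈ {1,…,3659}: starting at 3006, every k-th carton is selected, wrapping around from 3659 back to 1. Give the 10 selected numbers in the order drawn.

3006, 3420, 175, 589, 1003, 1417, 1831, 2245, 2659, 3073

Selection 1: 3006
Selection 2: 3006 + 414 = 3420
Selection 3: 3420 + 414 = 3834 → 3834 − 3659 = 175
Selection 4: 175 + 414 = 589
Selection 5: 589 + 414 = 1003
Selection 6: 1003 + 414 = 1417
Selection 7: 1417 + 414 = 1831
Selection 8: 1831 + 414 = 2245
Selection 9: 2245 + 414 = 2659
Selection 10: 2659 + 414 = 3073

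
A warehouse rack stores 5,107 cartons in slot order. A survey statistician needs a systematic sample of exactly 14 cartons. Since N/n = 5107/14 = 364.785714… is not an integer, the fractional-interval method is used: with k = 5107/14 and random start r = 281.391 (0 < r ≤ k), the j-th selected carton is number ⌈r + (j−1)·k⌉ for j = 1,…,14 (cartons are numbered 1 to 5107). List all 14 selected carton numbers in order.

282, 647, 1011, 1376, 1741, 2106, 2471, 2835, 3200, 3565, 3930, 4295, 4659, 5024

j=1: r + 0k = 281.391 → ⌈·⌉ = 282
j=2: r + 1k = 646.176714… → ⌈·⌉ = 647
j=3: r + 2k = 1010.962428… → ⌈·⌉ = 1011
j=4: r + 3k = 1375.748142… → ⌈·⌉ = 1376
j=5: r + 4k = 1740.533857… → ⌈·⌉ = 1741
j=6: r + 5k = 2105.319571… → ⌈·⌉ = 2106
j=7: r + 6k = 2470.105285… → ⌈·⌉ = 2471
j=8: r + 7k = 2834.891 → ⌈·⌉ = 2835
j=9: r + 8k = 3199.676714… → ⌈·⌉ = 3200
j=10: r + 9k = 3564.462428… → ⌈·⌉ = 3565
j=11: r + 10k = 3929.248142… → ⌈·⌉ = 3930
j=12: r + 11k = 4294.033857… → ⌈·⌉ = 4295
j=13: r + 12k = 4658.819571… → ⌈·⌉ = 4659
j=14: r + 13k = 5023.605285… → ⌈·⌉ = 5024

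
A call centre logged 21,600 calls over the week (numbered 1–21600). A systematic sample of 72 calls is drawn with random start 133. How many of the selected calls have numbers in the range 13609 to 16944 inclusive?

12

k = 21600/72 = 300
First selection ≥ 13609: 133 + ⌈(13609−133)/300⌉·300 = 133 + 45×300 = 13633
Last selection ≤ 16944: 133 + ⌊(16944−133)/300⌋·300 = 133 + 56×300 = 16933
Count = 56 − 45 + 1 = 12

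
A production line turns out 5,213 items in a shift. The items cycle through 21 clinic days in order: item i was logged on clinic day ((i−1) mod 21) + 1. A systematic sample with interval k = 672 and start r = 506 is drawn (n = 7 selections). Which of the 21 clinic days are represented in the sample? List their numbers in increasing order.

Consecutive selections differ by k = 672, so their clinic day numbers differ by 672 mod 21 = 0.
gcd(672, 21) = 21, so the sample visits 21/21 = 1 distinct residues mod 21.
Start 506 is clinic day 2; the clinic days hit are 2.

2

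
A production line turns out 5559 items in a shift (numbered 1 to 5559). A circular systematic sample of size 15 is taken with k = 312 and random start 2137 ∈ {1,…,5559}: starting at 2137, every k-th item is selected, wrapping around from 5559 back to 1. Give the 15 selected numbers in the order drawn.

Selection 1: 2137
Selection 2: 2137 + 312 = 2449
Selection 3: 2449 + 312 = 2761
Selection 4: 2761 + 312 = 3073
Selection 5: 3073 + 312 = 3385
Selection 6: 3385 + 312 = 3697
Selection 7: 3697 + 312 = 4009
Selection 8: 4009 + 312 = 4321
Selection 9: 4321 + 312 = 4633
Selection 10: 4633 + 312 = 4945
Selection 11: 4945 + 312 = 5257
Selection 12: 5257 + 312 = 5569 → 5569 − 5559 = 10
Selection 13: 10 + 312 = 322
Selection 14: 322 + 312 = 634
Selection 15: 634 + 312 = 946

2137, 2449, 2761, 3073, 3385, 3697, 4009, 4321, 4633, 4945, 5257, 10, 322, 634, 946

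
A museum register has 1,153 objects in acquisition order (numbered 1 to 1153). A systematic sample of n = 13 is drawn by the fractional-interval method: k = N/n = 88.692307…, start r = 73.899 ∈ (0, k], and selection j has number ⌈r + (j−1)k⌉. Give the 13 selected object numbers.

j=1: r + 0k = 73.899 → ⌈·⌉ = 74
j=2: r + 1k = 162.591307… → ⌈·⌉ = 163
j=3: r + 2k = 251.283615… → ⌈·⌉ = 252
j=4: r + 3k = 339.975923… → ⌈·⌉ = 340
j=5: r + 4k = 428.668230… → ⌈·⌉ = 429
j=6: r + 5k = 517.360538… → ⌈·⌉ = 518
j=7: r + 6k = 606.052846… → ⌈·⌉ = 607
j=8: r + 7k = 694.745153… → ⌈·⌉ = 695
j=9: r + 8k = 783.437461… → ⌈·⌉ = 784
j=10: r + 9k = 872.129769… → ⌈·⌉ = 873
j=11: r + 10k = 960.822076… → ⌈·⌉ = 961
j=12: r + 11k = 1049.514384… → ⌈·⌉ = 1050
j=13: r + 12k = 1138.206692… → ⌈·⌉ = 1139

74, 163, 252, 340, 429, 518, 607, 695, 784, 873, 961, 1050, 1139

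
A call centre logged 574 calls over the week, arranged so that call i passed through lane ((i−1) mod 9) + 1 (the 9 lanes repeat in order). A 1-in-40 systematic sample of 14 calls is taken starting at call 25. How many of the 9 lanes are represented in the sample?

9

Consecutive selections differ by k = 40, so their lane numbers differ by 40 mod 9 = 4.
gcd(40, 9) = 1, so the sample visits 9/1 = 9 distinct residues mod 9.
Start 25 is lane 7; the lanes hit are 1, 2, 3, 4, 5, 6, 7, 8, 9.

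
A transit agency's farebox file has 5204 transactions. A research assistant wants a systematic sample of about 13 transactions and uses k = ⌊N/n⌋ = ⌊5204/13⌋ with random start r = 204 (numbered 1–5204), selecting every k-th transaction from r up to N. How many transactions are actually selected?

13

k = ⌊5204/13⌋ = 400
Achieved size = ⌊(5204 − 204)/400⌋ + 1 = ⌊5000/400⌋ + 1 = 12 + 1 = 13
(last selection: 204 + 12×400 = 5004 ≤ 5204; next would be 5404 > 5204)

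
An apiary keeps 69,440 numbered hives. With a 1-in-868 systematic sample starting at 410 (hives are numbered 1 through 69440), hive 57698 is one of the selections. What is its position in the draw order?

k = 868
position = (57698 − 410)/868 + 1 = 57288/868 + 1 = 66 + 1 = 67

67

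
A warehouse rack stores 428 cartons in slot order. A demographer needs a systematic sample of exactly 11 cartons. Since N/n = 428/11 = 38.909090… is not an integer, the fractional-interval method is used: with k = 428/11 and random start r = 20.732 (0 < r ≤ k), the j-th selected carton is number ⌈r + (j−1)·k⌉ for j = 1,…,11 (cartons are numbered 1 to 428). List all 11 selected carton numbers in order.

21, 60, 99, 138, 177, 216, 255, 294, 333, 371, 410

j=1: r + 0k = 20.732 → ⌈·⌉ = 21
j=2: r + 1k = 59.641090… → ⌈·⌉ = 60
j=3: r + 2k = 98.550181… → ⌈·⌉ = 99
j=4: r + 3k = 137.459272… → ⌈·⌉ = 138
j=5: r + 4k = 176.368363… → ⌈·⌉ = 177
j=6: r + 5k = 215.277454… → ⌈·⌉ = 216
j=7: r + 6k = 254.186545… → ⌈·⌉ = 255
j=8: r + 7k = 293.095636… → ⌈·⌉ = 294
j=9: r + 8k = 332.004727… → ⌈·⌉ = 333
j=10: r + 9k = 370.913818… → ⌈·⌉ = 371
j=11: r + 10k = 409.822909… → ⌈·⌉ = 410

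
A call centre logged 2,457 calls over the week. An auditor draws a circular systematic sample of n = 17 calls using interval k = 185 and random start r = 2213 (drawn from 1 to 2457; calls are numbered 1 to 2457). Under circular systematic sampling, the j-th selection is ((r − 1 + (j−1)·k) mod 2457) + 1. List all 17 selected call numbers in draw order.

2213, 2398, 126, 311, 496, 681, 866, 1051, 1236, 1421, 1606, 1791, 1976, 2161, 2346, 74, 259

Selection 1: 2213
Selection 2: 2213 + 185 = 2398
Selection 3: 2398 + 185 = 2583 → 2583 − 2457 = 126
Selection 4: 126 + 185 = 311
Selection 5: 311 + 185 = 496
Selection 6: 496 + 185 = 681
Selection 7: 681 + 185 = 866
Selection 8: 866 + 185 = 1051
Selection 9: 1051 + 185 = 1236
Selection 10: 1236 + 185 = 1421
Selection 11: 1421 + 185 = 1606
Selection 12: 1606 + 185 = 1791
Selection 13: 1791 + 185 = 1976
Selection 14: 1976 + 185 = 2161
Selection 15: 2161 + 185 = 2346
Selection 16: 2346 + 185 = 2531 → 2531 − 2457 = 74
Selection 17: 74 + 185 = 259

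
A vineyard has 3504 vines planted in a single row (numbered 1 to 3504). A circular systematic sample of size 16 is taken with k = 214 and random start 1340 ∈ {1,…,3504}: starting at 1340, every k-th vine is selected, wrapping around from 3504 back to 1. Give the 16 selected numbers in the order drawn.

1340, 1554, 1768, 1982, 2196, 2410, 2624, 2838, 3052, 3266, 3480, 190, 404, 618, 832, 1046

Selection 1: 1340
Selection 2: 1340 + 214 = 1554
Selection 3: 1554 + 214 = 1768
Selection 4: 1768 + 214 = 1982
Selection 5: 1982 + 214 = 2196
Selection 6: 2196 + 214 = 2410
Selection 7: 2410 + 214 = 2624
Selection 8: 2624 + 214 = 2838
Selection 9: 2838 + 214 = 3052
Selection 10: 3052 + 214 = 3266
Selection 11: 3266 + 214 = 3480
Selection 12: 3480 + 214 = 3694 → 3694 − 3504 = 190
Selection 13: 190 + 214 = 404
Selection 14: 404 + 214 = 618
Selection 15: 618 + 214 = 832
Selection 16: 832 + 214 = 1046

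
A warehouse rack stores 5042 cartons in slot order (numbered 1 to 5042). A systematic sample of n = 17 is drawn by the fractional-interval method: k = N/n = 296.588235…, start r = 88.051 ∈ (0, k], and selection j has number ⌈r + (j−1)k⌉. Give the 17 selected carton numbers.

89, 385, 682, 978, 1275, 1571, 1868, 2165, 2461, 2758, 3054, 3351, 3648, 3944, 4241, 4537, 4834

j=1: r + 0k = 88.051 → ⌈·⌉ = 89
j=2: r + 1k = 384.639235… → ⌈·⌉ = 385
j=3: r + 2k = 681.227470… → ⌈·⌉ = 682
j=4: r + 3k = 977.815705… → ⌈·⌉ = 978
j=5: r + 4k = 1274.403941… → ⌈·⌉ = 1275
j=6: r + 5k = 1570.992176… → ⌈·⌉ = 1571
j=7: r + 6k = 1867.580411… → ⌈·⌉ = 1868
j=8: r + 7k = 2164.168647… → ⌈·⌉ = 2165
j=9: r + 8k = 2460.756882… → ⌈·⌉ = 2461
j=10: r + 9k = 2757.345117… → ⌈·⌉ = 2758
j=11: r + 10k = 3053.933352… → ⌈·⌉ = 3054
j=12: r + 11k = 3350.521588… → ⌈·⌉ = 3351
j=13: r + 12k = 3647.109823… → ⌈·⌉ = 3648
j=14: r + 13k = 3943.698058… → ⌈·⌉ = 3944
j=15: r + 14k = 4240.286294… → ⌈·⌉ = 4241
j=16: r + 15k = 4536.874529… → ⌈·⌉ = 4537
j=17: r + 16k = 4833.462764… → ⌈·⌉ = 4834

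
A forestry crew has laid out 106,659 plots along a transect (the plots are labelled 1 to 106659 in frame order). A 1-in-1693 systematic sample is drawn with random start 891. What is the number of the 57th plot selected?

95699

k = 1693
57th selection = r + (57−1)·k = 891 + 56×1693 = 891 + 94808 = 95699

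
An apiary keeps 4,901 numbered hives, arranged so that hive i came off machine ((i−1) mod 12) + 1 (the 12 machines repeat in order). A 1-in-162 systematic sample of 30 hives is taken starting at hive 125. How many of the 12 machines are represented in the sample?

2

Consecutive selections differ by k = 162, so their machine numbers differ by 162 mod 12 = 6.
gcd(162, 12) = 6, so the sample visits 12/6 = 2 distinct residues mod 12.
Start 125 is machine 5; the machines hit are 5, 11.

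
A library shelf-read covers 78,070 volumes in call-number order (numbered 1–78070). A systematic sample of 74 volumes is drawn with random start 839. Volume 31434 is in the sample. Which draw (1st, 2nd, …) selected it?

30

k = 78070/74 = 1055
position = (31434 − 839)/1055 + 1 = 30595/1055 + 1 = 29 + 1 = 30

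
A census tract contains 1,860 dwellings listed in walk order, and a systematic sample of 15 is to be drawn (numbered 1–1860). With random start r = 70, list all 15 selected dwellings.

k = N/n = 1860/15 = 124
dwelling 1: 70
dwelling 2: 70 + 124 = 194
dwelling 3: 194 + 124 = 318
dwelling 4: 318 + 124 = 442
dwelling 5: 442 + 124 = 566
dwelling 6: 566 + 124 = 690
dwelling 7: 690 + 124 = 814
dwelling 8: 814 + 124 = 938
dwelling 9: 938 + 124 = 1062
dwelling 10: 1062 + 124 = 1186
dwelling 11: 1186 + 124 = 1310
dwelling 12: 1310 + 124 = 1434
dwelling 13: 1434 + 124 = 1558
dwelling 14: 1558 + 124 = 1682
dwelling 15: 1682 + 124 = 1806

70, 194, 318, 442, 566, 690, 814, 938, 1062, 1186, 1310, 1434, 1558, 1682, 1806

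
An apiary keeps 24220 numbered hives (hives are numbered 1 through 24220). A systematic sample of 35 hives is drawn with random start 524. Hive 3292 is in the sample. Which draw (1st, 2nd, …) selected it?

5

k = 24220/35 = 692
position = (3292 − 524)/692 + 1 = 2768/692 + 1 = 4 + 1 = 5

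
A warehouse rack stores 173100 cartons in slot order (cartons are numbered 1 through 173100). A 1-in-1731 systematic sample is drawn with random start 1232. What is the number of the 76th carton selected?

k = 1731
76th selection = r + (76−1)·k = 1232 + 75×1731 = 1232 + 129825 = 131057

131057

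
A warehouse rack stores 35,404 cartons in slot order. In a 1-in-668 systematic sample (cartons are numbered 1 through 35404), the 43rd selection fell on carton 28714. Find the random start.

k = 668
r = 28714 − (43−1)×668 = 28714 − 28056 = 658

658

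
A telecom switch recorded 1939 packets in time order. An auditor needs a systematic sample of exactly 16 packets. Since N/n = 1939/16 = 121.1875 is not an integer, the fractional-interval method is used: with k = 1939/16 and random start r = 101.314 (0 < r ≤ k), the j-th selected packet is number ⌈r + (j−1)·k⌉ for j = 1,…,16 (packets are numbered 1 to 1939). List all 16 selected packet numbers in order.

102, 223, 344, 465, 587, 708, 829, 950, 1071, 1193, 1314, 1435, 1556, 1677, 1798, 1920

j=1: r + 0k = 101.314 → ⌈·⌉ = 102
j=2: r + 1k = 222.5015 → ⌈·⌉ = 223
j=3: r + 2k = 343.689 → ⌈·⌉ = 344
j=4: r + 3k = 464.8765 → ⌈·⌉ = 465
j=5: r + 4k = 586.064 → ⌈·⌉ = 587
j=6: r + 5k = 707.2515 → ⌈·⌉ = 708
j=7: r + 6k = 828.439 → ⌈·⌉ = 829
j=8: r + 7k = 949.6265 → ⌈·⌉ = 950
j=9: r + 8k = 1070.814 → ⌈·⌉ = 1071
j=10: r + 9k = 1192.0015 → ⌈·⌉ = 1193
j=11: r + 10k = 1313.189 → ⌈·⌉ = 1314
j=12: r + 11k = 1434.3765 → ⌈·⌉ = 1435
j=13: r + 12k = 1555.564 → ⌈·⌉ = 1556
j=14: r + 13k = 1676.7515 → ⌈·⌉ = 1677
j=15: r + 14k = 1797.939 → ⌈·⌉ = 1798
j=16: r + 15k = 1919.1265 → ⌈·⌉ = 1920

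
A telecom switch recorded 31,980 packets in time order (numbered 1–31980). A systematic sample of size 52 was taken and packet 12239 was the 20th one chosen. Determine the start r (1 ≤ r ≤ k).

554

k = 31980/52 = 615
r = 12239 − (20−1)×615 = 12239 − 11685 = 554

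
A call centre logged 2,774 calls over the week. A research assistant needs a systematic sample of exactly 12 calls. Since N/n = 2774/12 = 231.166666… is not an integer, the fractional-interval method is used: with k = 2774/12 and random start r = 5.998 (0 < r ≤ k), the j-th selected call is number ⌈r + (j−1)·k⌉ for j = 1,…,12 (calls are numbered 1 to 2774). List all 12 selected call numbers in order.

6, 238, 469, 700, 931, 1162, 1393, 1625, 1856, 2087, 2318, 2549

j=1: r + 0k = 5.998 → ⌈·⌉ = 6
j=2: r + 1k = 237.164666… → ⌈·⌉ = 238
j=3: r + 2k = 468.331333… → ⌈·⌉ = 469
j=4: r + 3k = 699.498 → ⌈·⌉ = 700
j=5: r + 4k = 930.664666… → ⌈·⌉ = 931
j=6: r + 5k = 1161.831333… → ⌈·⌉ = 1162
j=7: r + 6k = 1392.998 → ⌈·⌉ = 1393
j=8: r + 7k = 1624.164666… → ⌈·⌉ = 1625
j=9: r + 8k = 1855.331333… → ⌈·⌉ = 1856
j=10: r + 9k = 2086.498 → ⌈·⌉ = 2087
j=11: r + 10k = 2317.664666… → ⌈·⌉ = 2318
j=12: r + 11k = 2548.831333… → ⌈·⌉ = 2549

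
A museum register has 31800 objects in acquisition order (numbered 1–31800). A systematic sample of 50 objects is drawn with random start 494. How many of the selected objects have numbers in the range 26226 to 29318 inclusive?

k = 31800/50 = 636
First selection ≥ 26226: 494 + ⌈(26226−494)/636⌉·636 = 494 + 41×636 = 26570
Last selection ≤ 29318: 494 + ⌊(29318−494)/636⌋·636 = 494 + 45×636 = 29114
Count = 45 − 41 + 1 = 5

5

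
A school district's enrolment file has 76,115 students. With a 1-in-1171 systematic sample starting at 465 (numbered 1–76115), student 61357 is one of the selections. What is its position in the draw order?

53

k = 1171
position = (61357 − 465)/1171 + 1 = 60892/1171 + 1 = 52 + 1 = 53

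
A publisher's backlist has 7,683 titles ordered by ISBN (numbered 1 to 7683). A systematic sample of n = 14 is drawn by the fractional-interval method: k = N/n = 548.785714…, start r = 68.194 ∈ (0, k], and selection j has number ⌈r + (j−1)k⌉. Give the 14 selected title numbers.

j=1: r + 0k = 68.194 → ⌈·⌉ = 69
j=2: r + 1k = 616.979714… → ⌈·⌉ = 617
j=3: r + 2k = 1165.765428… → ⌈·⌉ = 1166
j=4: r + 3k = 1714.551142… → ⌈·⌉ = 1715
j=5: r + 4k = 2263.336857… → ⌈·⌉ = 2264
j=6: r + 5k = 2812.122571… → ⌈·⌉ = 2813
j=7: r + 6k = 3360.908285… → ⌈·⌉ = 3361
j=8: r + 7k = 3909.694 → ⌈·⌉ = 3910
j=9: r + 8k = 4458.479714… → ⌈·⌉ = 4459
j=10: r + 9k = 5007.265428… → ⌈·⌉ = 5008
j=11: r + 10k = 5556.051142… → ⌈·⌉ = 5557
j=12: r + 11k = 6104.836857… → ⌈·⌉ = 6105
j=13: r + 12k = 6653.622571… → ⌈·⌉ = 6654
j=14: r + 13k = 7202.408285… → ⌈·⌉ = 7203

69, 617, 1166, 1715, 2264, 2813, 3361, 3910, 4459, 5008, 5557, 6105, 6654, 7203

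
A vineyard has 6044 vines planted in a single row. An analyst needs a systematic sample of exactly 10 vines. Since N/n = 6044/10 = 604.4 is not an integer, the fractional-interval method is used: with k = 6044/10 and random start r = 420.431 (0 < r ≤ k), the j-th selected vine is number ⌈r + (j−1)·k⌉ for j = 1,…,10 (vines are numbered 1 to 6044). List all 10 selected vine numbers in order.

421, 1025, 1630, 2234, 2839, 3443, 4047, 4652, 5256, 5861

j=1: r + 0k = 420.431 → ⌈·⌉ = 421
j=2: r + 1k = 1024.831 → ⌈·⌉ = 1025
j=3: r + 2k = 1629.231 → ⌈·⌉ = 1630
j=4: r + 3k = 2233.631 → ⌈·⌉ = 2234
j=5: r + 4k = 2838.031 → ⌈·⌉ = 2839
j=6: r + 5k = 3442.431 → ⌈·⌉ = 3443
j=7: r + 6k = 4046.831 → ⌈·⌉ = 4047
j=8: r + 7k = 4651.231 → ⌈·⌉ = 4652
j=9: r + 8k = 5255.631 → ⌈·⌉ = 5256
j=10: r + 9k = 5860.031 → ⌈·⌉ = 5861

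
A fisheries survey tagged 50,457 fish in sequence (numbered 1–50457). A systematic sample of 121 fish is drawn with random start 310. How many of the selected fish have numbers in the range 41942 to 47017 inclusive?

k = 50457/121 = 417
First selection ≥ 41942: 310 + ⌈(41942−310)/417⌉·417 = 310 + 100×417 = 42010
Last selection ≤ 47017: 310 + ⌊(47017−310)/417⌋·417 = 310 + 112×417 = 47014
Count = 112 − 100 + 1 = 13

13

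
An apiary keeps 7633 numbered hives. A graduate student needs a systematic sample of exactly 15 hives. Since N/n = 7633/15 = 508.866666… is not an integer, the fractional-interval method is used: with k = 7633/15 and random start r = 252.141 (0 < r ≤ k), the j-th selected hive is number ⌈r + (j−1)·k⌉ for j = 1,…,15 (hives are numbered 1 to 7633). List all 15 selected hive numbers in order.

253, 762, 1270, 1779, 2288, 2797, 3306, 3815, 4324, 4832, 5341, 5850, 6359, 6868, 7377

j=1: r + 0k = 252.141 → ⌈·⌉ = 253
j=2: r + 1k = 761.007666… → ⌈·⌉ = 762
j=3: r + 2k = 1269.874333… → ⌈·⌉ = 1270
j=4: r + 3k = 1778.741 → ⌈·⌉ = 1779
j=5: r + 4k = 2287.607666… → ⌈·⌉ = 2288
j=6: r + 5k = 2796.474333… → ⌈·⌉ = 2797
j=7: r + 6k = 3305.341 → ⌈·⌉ = 3306
j=8: r + 7k = 3814.207666… → ⌈·⌉ = 3815
j=9: r + 8k = 4323.074333… → ⌈·⌉ = 4324
j=10: r + 9k = 4831.941 → ⌈·⌉ = 4832
j=11: r + 10k = 5340.807666… → ⌈·⌉ = 5341
j=12: r + 11k = 5849.674333… → ⌈·⌉ = 5850
j=13: r + 12k = 6358.541 → ⌈·⌉ = 6359
j=14: r + 13k = 6867.407666… → ⌈·⌉ = 6868
j=15: r + 14k = 7376.274333… → ⌈·⌉ = 7377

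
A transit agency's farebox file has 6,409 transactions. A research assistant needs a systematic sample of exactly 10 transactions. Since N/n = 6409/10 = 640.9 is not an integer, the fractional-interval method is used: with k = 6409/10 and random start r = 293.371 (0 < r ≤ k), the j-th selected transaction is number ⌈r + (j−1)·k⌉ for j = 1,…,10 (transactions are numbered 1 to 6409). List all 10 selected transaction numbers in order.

294, 935, 1576, 2217, 2857, 3498, 4139, 4780, 5421, 6062

j=1: r + 0k = 293.371 → ⌈·⌉ = 294
j=2: r + 1k = 934.271 → ⌈·⌉ = 935
j=3: r + 2k = 1575.171 → ⌈·⌉ = 1576
j=4: r + 3k = 2216.071 → ⌈·⌉ = 2217
j=5: r + 4k = 2856.971 → ⌈·⌉ = 2857
j=6: r + 5k = 3497.871 → ⌈·⌉ = 3498
j=7: r + 6k = 4138.771 → ⌈·⌉ = 4139
j=8: r + 7k = 4779.671 → ⌈·⌉ = 4780
j=9: r + 8k = 5420.571 → ⌈·⌉ = 5421
j=10: r + 9k = 6061.471 → ⌈·⌉ = 6062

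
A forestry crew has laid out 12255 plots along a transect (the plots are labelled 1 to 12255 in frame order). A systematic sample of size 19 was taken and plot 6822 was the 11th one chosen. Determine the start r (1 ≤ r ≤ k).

372

k = 12255/19 = 645
r = 6822 − (11−1)×645 = 6822 − 6450 = 372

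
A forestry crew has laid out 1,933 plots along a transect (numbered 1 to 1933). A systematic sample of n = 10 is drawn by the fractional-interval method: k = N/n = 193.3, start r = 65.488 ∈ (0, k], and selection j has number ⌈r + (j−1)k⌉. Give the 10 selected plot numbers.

j=1: r + 0k = 65.488 → ⌈·⌉ = 66
j=2: r + 1k = 258.788 → ⌈·⌉ = 259
j=3: r + 2k = 452.088 → ⌈·⌉ = 453
j=4: r + 3k = 645.388 → ⌈·⌉ = 646
j=5: r + 4k = 838.688 → ⌈·⌉ = 839
j=6: r + 5k = 1031.988 → ⌈·⌉ = 1032
j=7: r + 6k = 1225.288 → ⌈·⌉ = 1226
j=8: r + 7k = 1418.588 → ⌈·⌉ = 1419
j=9: r + 8k = 1611.888 → ⌈·⌉ = 1612
j=10: r + 9k = 1805.188 → ⌈·⌉ = 1806

66, 259, 453, 646, 839, 1032, 1226, 1419, 1612, 1806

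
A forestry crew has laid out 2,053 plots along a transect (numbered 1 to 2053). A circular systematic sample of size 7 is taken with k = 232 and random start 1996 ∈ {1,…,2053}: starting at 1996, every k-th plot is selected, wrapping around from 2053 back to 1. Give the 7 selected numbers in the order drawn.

Selection 1: 1996
Selection 2: 1996 + 232 = 2228 → 2228 − 2053 = 175
Selection 3: 175 + 232 = 407
Selection 4: 407 + 232 = 639
Selection 5: 639 + 232 = 871
Selection 6: 871 + 232 = 1103
Selection 7: 1103 + 232 = 1335

1996, 175, 407, 639, 871, 1103, 1335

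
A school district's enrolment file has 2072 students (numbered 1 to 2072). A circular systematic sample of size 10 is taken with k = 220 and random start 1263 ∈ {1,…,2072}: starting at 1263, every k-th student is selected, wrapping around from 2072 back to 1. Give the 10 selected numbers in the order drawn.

1263, 1483, 1703, 1923, 71, 291, 511, 731, 951, 1171

Selection 1: 1263
Selection 2: 1263 + 220 = 1483
Selection 3: 1483 + 220 = 1703
Selection 4: 1703 + 220 = 1923
Selection 5: 1923 + 220 = 2143 → 2143 − 2072 = 71
Selection 6: 71 + 220 = 291
Selection 7: 291 + 220 = 511
Selection 8: 511 + 220 = 731
Selection 9: 731 + 220 = 951
Selection 10: 951 + 220 = 1171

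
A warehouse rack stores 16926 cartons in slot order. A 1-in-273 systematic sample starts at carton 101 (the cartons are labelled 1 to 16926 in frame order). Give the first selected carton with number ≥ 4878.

5015

k = 273
Steps past start: ⌈(4878 − 101)/273⌉ = ⌈4777/273⌉ = 18
Selected carton: 101 + 18×273 = 5015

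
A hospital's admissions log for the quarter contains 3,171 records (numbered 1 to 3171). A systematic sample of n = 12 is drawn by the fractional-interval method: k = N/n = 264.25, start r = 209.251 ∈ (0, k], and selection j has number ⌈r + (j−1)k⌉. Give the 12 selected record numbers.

j=1: r + 0k = 209.251 → ⌈·⌉ = 210
j=2: r + 1k = 473.501 → ⌈·⌉ = 474
j=3: r + 2k = 737.751 → ⌈·⌉ = 738
j=4: r + 3k = 1002.001 → ⌈·⌉ = 1003
j=5: r + 4k = 1266.251 → ⌈·⌉ = 1267
j=6: r + 5k = 1530.501 → ⌈·⌉ = 1531
j=7: r + 6k = 1794.751 → ⌈·⌉ = 1795
j=8: r + 7k = 2059.001 → ⌈·⌉ = 2060
j=9: r + 8k = 2323.251 → ⌈·⌉ = 2324
j=10: r + 9k = 2587.501 → ⌈·⌉ = 2588
j=11: r + 10k = 2851.751 → ⌈·⌉ = 2852
j=12: r + 11k = 3116.001 → ⌈·⌉ = 3117

210, 474, 738, 1003, 1267, 1531, 1795, 2060, 2324, 2588, 2852, 3117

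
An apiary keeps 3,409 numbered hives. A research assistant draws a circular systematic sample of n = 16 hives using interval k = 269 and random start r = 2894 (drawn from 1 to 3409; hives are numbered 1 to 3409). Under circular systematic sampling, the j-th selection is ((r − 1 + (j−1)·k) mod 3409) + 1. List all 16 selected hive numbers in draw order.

Selection 1: 2894
Selection 2: 2894 + 269 = 3163
Selection 3: 3163 + 269 = 3432 → 3432 − 3409 = 23
Selection 4: 23 + 269 = 292
Selection 5: 292 + 269 = 561
Selection 6: 561 + 269 = 830
Selection 7: 830 + 269 = 1099
Selection 8: 1099 + 269 = 1368
Selection 9: 1368 + 269 = 1637
Selection 10: 1637 + 269 = 1906
Selection 11: 1906 + 269 = 2175
Selection 12: 2175 + 269 = 2444
Selection 13: 2444 + 269 = 2713
Selection 14: 2713 + 269 = 2982
Selection 15: 2982 + 269 = 3251
Selection 16: 3251 + 269 = 3520 → 3520 − 3409 = 111

2894, 3163, 23, 292, 561, 830, 1099, 1368, 1637, 1906, 2175, 2444, 2713, 2982, 3251, 111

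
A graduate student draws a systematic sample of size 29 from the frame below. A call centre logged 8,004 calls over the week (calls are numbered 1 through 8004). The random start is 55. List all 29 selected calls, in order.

55, 331, 607, 883, 1159, 1435, 1711, 1987, 2263, 2539, 2815, 3091, 3367, 3643, 3919, 4195, 4471, 4747, 5023, 5299, 5575, 5851, 6127, 6403, 6679, 6955, 7231, 7507, 7783

k = N/n = 8004/29 = 276
call 1: 55
call 2: 55 + 276 = 331
call 3: 331 + 276 = 607
call 4: 607 + 276 = 883
call 5: 883 + 276 = 1159
call 6: 1159 + 276 = 1435
call 7: 1435 + 276 = 1711
call 8: 1711 + 276 = 1987
call 9: 1987 + 276 = 2263
call 10: 2263 + 276 = 2539
call 11: 2539 + 276 = 2815
call 12: 2815 + 276 = 3091
call 13: 3091 + 276 = 3367
call 14: 3367 + 276 = 3643
call 15: 3643 + 276 = 3919
call 16: 3919 + 276 = 4195
call 17: 4195 + 276 = 4471
call 18: 4471 + 276 = 4747
call 19: 4747 + 276 = 5023
call 20: 5023 + 276 = 5299
call 21: 5299 + 276 = 5575
call 22: 5575 + 276 = 5851
call 23: 5851 + 276 = 6127
call 24: 6127 + 276 = 6403
call 25: 6403 + 276 = 6679
call 26: 6679 + 276 = 6955
call 27: 6955 + 276 = 7231
call 28: 7231 + 276 = 7507
call 29: 7507 + 276 = 7783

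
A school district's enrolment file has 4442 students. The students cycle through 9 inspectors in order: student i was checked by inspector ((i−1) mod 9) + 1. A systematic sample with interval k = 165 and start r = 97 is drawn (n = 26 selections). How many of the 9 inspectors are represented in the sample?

3

Consecutive selections differ by k = 165, so their inspector numbers differ by 165 mod 9 = 3.
gcd(165, 9) = 3, so the sample visits 9/3 = 3 distinct residues mod 9.
Start 97 is inspector 7; the inspectors hit are 1, 4, 7.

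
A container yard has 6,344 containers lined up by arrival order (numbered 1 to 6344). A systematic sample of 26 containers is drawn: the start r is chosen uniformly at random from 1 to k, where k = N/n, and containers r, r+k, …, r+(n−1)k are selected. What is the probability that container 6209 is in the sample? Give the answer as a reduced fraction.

1/244

k = 6344/26 = 244.
Container 6209 is selected iff r ≡ 6209 (mod 244); exactly one such r in {1,…,244}.
Inclusion probability = 1/244.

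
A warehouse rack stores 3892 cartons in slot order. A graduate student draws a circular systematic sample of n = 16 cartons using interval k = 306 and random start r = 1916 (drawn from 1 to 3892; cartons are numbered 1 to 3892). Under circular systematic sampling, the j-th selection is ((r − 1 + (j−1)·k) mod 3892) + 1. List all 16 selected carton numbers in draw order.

Selection 1: 1916
Selection 2: 1916 + 306 = 2222
Selection 3: 2222 + 306 = 2528
Selection 4: 2528 + 306 = 2834
Selection 5: 2834 + 306 = 3140
Selection 6: 3140 + 306 = 3446
Selection 7: 3446 + 306 = 3752
Selection 8: 3752 + 306 = 4058 → 4058 − 3892 = 166
Selection 9: 166 + 306 = 472
Selection 10: 472 + 306 = 778
Selection 11: 778 + 306 = 1084
Selection 12: 1084 + 306 = 1390
Selection 13: 1390 + 306 = 1696
Selection 14: 1696 + 306 = 2002
Selection 15: 2002 + 306 = 2308
Selection 16: 2308 + 306 = 2614

1916, 2222, 2528, 2834, 3140, 3446, 3752, 166, 472, 778, 1084, 1390, 1696, 2002, 2308, 2614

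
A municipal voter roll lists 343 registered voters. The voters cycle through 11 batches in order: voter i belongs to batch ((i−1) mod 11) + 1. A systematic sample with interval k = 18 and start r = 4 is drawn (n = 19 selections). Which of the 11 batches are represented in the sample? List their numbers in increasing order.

Consecutive selections differ by k = 18, so their batch numbers differ by 18 mod 11 = 7.
gcd(18, 11) = 1, so the sample visits 11/1 = 11 distinct residues mod 11.
Start 4 is batch 4; the batches hit are 1, 2, 3, 4, 5, 6, 7, 8, 9, 10, 11.

1, 2, 3, 4, 5, 6, 7, 8, 9, 10, 11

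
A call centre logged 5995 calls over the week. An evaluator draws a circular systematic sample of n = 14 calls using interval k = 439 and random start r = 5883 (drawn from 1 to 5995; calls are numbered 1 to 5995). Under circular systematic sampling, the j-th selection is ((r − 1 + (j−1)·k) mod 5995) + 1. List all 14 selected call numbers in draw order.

Selection 1: 5883
Selection 2: 5883 + 439 = 6322 → 6322 − 5995 = 327
Selection 3: 327 + 439 = 766
Selection 4: 766 + 439 = 1205
Selection 5: 1205 + 439 = 1644
Selection 6: 1644 + 439 = 2083
Selection 7: 2083 + 439 = 2522
Selection 8: 2522 + 439 = 2961
Selection 9: 2961 + 439 = 3400
Selection 10: 3400 + 439 = 3839
Selection 11: 3839 + 439 = 4278
Selection 12: 4278 + 439 = 4717
Selection 13: 4717 + 439 = 5156
Selection 14: 5156 + 439 = 5595

5883, 327, 766, 1205, 1644, 2083, 2522, 2961, 3400, 3839, 4278, 4717, 5156, 5595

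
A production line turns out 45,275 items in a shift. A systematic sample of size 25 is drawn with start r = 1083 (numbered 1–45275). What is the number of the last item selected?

k = 45275/25 = 1811
25th selection = r + (25−1)·k = 1083 + 24×1811 = 1083 + 43464 = 44547

44547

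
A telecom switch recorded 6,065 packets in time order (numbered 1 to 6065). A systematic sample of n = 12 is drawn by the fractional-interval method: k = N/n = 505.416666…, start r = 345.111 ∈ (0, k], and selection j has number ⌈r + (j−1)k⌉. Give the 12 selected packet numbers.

346, 851, 1356, 1862, 2367, 2873, 3378, 3884, 4389, 4894, 5400, 5905

j=1: r + 0k = 345.111 → ⌈·⌉ = 346
j=2: r + 1k = 850.527666… → ⌈·⌉ = 851
j=3: r + 2k = 1355.944333… → ⌈·⌉ = 1356
j=4: r + 3k = 1861.361 → ⌈·⌉ = 1862
j=5: r + 4k = 2366.777666… → ⌈·⌉ = 2367
j=6: r + 5k = 2872.194333… → ⌈·⌉ = 2873
j=7: r + 6k = 3377.611 → ⌈·⌉ = 3378
j=8: r + 7k = 3883.027666… → ⌈·⌉ = 3884
j=9: r + 8k = 4388.444333… → ⌈·⌉ = 4389
j=10: r + 9k = 4893.861 → ⌈·⌉ = 4894
j=11: r + 10k = 5399.277666… → ⌈·⌉ = 5400
j=12: r + 11k = 5904.694333… → ⌈·⌉ = 5905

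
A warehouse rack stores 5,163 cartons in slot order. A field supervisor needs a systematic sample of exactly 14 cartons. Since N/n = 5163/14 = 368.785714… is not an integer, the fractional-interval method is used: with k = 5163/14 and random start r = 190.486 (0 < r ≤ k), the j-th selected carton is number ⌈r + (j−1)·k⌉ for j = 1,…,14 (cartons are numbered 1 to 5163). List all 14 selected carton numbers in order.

j=1: r + 0k = 190.486 → ⌈·⌉ = 191
j=2: r + 1k = 559.271714… → ⌈·⌉ = 560
j=3: r + 2k = 928.057428… → ⌈·⌉ = 929
j=4: r + 3k = 1296.843142… → ⌈·⌉ = 1297
j=5: r + 4k = 1665.628857… → ⌈·⌉ = 1666
j=6: r + 5k = 2034.414571… → ⌈·⌉ = 2035
j=7: r + 6k = 2403.200285… → ⌈·⌉ = 2404
j=8: r + 7k = 2771.986 → ⌈·⌉ = 2772
j=9: r + 8k = 3140.771714… → ⌈·⌉ = 3141
j=10: r + 9k = 3509.557428… → ⌈·⌉ = 3510
j=11: r + 10k = 3878.343142… → ⌈·⌉ = 3879
j=12: r + 11k = 4247.128857… → ⌈·⌉ = 4248
j=13: r + 12k = 4615.914571… → ⌈·⌉ = 4616
j=14: r + 13k = 4984.700285… → ⌈·⌉ = 4985

191, 560, 929, 1297, 1666, 2035, 2404, 2772, 3141, 3510, 3879, 4248, 4616, 4985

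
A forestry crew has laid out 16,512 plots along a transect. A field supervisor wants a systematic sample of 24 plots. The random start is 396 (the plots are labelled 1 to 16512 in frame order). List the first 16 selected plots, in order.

k = N/n = 16512/24 = 688
plot 1: 396
plot 2: 396 + 688 = 1084
plot 3: 1084 + 688 = 1772
plot 4: 1772 + 688 = 2460
plot 5: 2460 + 688 = 3148
plot 6: 3148 + 688 = 3836
plot 7: 3836 + 688 = 4524
plot 8: 4524 + 688 = 5212
plot 9: 5212 + 688 = 5900
plot 10: 5900 + 688 = 6588
plot 11: 6588 + 688 = 7276
plot 12: 7276 + 688 = 7964
plot 13: 7964 + 688 = 8652
plot 14: 8652 + 688 = 9340
plot 15: 9340 + 688 = 10028
plot 16: 10028 + 688 = 10716

396, 1084, 1772, 2460, 3148, 3836, 4524, 5212, 5900, 6588, 7276, 7964, 8652, 9340, 10028, 10716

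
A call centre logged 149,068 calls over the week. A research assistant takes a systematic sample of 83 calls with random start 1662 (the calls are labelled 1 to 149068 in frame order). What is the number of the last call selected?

148934

k = 149068/83 = 1796
83rd selection = r + (83−1)·k = 1662 + 82×1796 = 1662 + 147272 = 148934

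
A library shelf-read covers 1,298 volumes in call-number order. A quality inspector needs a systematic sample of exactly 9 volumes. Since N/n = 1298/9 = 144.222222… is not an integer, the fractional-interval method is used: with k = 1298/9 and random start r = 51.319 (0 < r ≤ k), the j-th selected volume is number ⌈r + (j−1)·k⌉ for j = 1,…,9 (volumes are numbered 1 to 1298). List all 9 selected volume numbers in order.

52, 196, 340, 484, 629, 773, 917, 1061, 1206

j=1: r + 0k = 51.319 → ⌈·⌉ = 52
j=2: r + 1k = 195.541222… → ⌈·⌉ = 196
j=3: r + 2k = 339.763444… → ⌈·⌉ = 340
j=4: r + 3k = 483.985666… → ⌈·⌉ = 484
j=5: r + 4k = 628.207888… → ⌈·⌉ = 629
j=6: r + 5k = 772.430111… → ⌈·⌉ = 773
j=7: r + 6k = 916.652333… → ⌈·⌉ = 917
j=8: r + 7k = 1060.874555… → ⌈·⌉ = 1061
j=9: r + 8k = 1205.096777… → ⌈·⌉ = 1206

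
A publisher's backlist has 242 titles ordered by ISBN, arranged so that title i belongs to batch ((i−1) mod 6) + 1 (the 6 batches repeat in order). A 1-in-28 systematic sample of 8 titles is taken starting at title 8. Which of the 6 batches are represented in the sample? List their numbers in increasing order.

Consecutive selections differ by k = 28, so their batch numbers differ by 28 mod 6 = 4.
gcd(28, 6) = 2, so the sample visits 6/2 = 3 distinct residues mod 6.
Start 8 is batch 2; the batches hit are 2, 4, 6.

2, 4, 6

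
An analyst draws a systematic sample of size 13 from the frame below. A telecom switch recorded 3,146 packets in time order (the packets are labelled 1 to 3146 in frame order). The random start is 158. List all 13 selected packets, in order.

k = N/n = 3146/13 = 242
packet 1: 158
packet 2: 158 + 242 = 400
packet 3: 400 + 242 = 642
packet 4: 642 + 242 = 884
packet 5: 884 + 242 = 1126
packet 6: 1126 + 242 = 1368
packet 7: 1368 + 242 = 1610
packet 8: 1610 + 242 = 1852
packet 9: 1852 + 242 = 2094
packet 10: 2094 + 242 = 2336
packet 11: 2336 + 242 = 2578
packet 12: 2578 + 242 = 2820
packet 13: 2820 + 242 = 3062

158, 400, 642, 884, 1126, 1368, 1610, 1852, 2094, 2336, 2578, 2820, 3062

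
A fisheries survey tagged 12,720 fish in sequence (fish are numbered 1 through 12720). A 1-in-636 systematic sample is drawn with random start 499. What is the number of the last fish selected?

k = 636
20th selection = r + (20−1)·k = 499 + 19×636 = 499 + 12084 = 12583

12583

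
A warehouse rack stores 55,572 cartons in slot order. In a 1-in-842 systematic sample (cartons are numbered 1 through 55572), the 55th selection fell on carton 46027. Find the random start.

k = 842
r = 46027 − (55−1)×842 = 46027 − 45468 = 559

559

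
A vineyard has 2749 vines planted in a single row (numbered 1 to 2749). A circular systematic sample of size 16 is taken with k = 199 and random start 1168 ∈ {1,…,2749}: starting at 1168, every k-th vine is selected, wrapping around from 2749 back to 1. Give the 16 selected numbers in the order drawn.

1168, 1367, 1566, 1765, 1964, 2163, 2362, 2561, 11, 210, 409, 608, 807, 1006, 1205, 1404

Selection 1: 1168
Selection 2: 1168 + 199 = 1367
Selection 3: 1367 + 199 = 1566
Selection 4: 1566 + 199 = 1765
Selection 5: 1765 + 199 = 1964
Selection 6: 1964 + 199 = 2163
Selection 7: 2163 + 199 = 2362
Selection 8: 2362 + 199 = 2561
Selection 9: 2561 + 199 = 2760 → 2760 − 2749 = 11
Selection 10: 11 + 199 = 210
Selection 11: 210 + 199 = 409
Selection 12: 409 + 199 = 608
Selection 13: 608 + 199 = 807
Selection 14: 807 + 199 = 1006
Selection 15: 1006 + 199 = 1205
Selection 16: 1205 + 199 = 1404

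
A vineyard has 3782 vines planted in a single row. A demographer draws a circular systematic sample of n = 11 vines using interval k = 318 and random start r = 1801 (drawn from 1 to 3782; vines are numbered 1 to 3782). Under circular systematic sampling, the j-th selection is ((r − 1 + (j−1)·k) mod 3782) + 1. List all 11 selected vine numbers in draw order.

1801, 2119, 2437, 2755, 3073, 3391, 3709, 245, 563, 881, 1199

Selection 1: 1801
Selection 2: 1801 + 318 = 2119
Selection 3: 2119 + 318 = 2437
Selection 4: 2437 + 318 = 2755
Selection 5: 2755 + 318 = 3073
Selection 6: 3073 + 318 = 3391
Selection 7: 3391 + 318 = 3709
Selection 8: 3709 + 318 = 4027 → 4027 − 3782 = 245
Selection 9: 245 + 318 = 563
Selection 10: 563 + 318 = 881
Selection 11: 881 + 318 = 1199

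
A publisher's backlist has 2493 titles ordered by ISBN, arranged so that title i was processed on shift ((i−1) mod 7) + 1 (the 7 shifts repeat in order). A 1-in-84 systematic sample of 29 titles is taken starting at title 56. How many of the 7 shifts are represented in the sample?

1

Consecutive selections differ by k = 84, so their shift numbers differ by 84 mod 7 = 0.
gcd(84, 7) = 7, so the sample visits 7/7 = 1 distinct residues mod 7.
Start 56 is shift 7; the shifts hit are 7.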